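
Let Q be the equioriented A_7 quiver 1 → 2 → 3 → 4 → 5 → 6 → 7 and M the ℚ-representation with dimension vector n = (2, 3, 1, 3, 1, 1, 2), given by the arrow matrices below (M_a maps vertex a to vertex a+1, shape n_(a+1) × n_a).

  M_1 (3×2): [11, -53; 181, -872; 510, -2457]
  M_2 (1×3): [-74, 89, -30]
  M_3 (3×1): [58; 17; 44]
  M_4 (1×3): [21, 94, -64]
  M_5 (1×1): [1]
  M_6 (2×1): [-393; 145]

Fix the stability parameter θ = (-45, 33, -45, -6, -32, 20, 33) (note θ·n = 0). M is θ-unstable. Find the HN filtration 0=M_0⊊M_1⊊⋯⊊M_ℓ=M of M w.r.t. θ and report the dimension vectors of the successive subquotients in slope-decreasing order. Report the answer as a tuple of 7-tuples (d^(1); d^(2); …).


Barcode: M ≅ I[1,2], I[1,4], I[2,2], I[4,4], I[4,7], I[7,7]. HN layers by μ_θ (5 steps, strictly decreasing):
  μ^(1)=33; μ^(2)=20; μ^(3)=-6; μ^(4)=-19; μ^(5)=-45

((0, 2, 0, 0, 0, 0, 2); (0, 0, 0, 0, 0, 1, 0); (0, 1, 1, 2, 0, 0, 0); (0, 0, 0, 1, 1, 0, 0); (2, 0, 0, 0, 0, 0, 0))


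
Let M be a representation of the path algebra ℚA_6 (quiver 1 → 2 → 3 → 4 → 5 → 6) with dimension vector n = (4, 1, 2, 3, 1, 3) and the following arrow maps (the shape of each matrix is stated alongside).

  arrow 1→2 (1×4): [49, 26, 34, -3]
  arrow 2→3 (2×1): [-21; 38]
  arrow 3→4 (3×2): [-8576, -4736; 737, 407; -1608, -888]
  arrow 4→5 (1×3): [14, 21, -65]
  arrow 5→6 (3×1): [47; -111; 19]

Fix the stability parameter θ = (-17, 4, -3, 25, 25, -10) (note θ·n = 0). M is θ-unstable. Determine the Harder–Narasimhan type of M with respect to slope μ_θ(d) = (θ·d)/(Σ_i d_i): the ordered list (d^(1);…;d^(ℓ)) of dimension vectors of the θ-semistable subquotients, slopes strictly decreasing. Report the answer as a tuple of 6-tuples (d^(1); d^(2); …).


Interval decomposition of M: I[1,1]^3, I[1,6], I[3,3], I[4,4]^2, I[6,6]^2.
HN type (ℓ=6): μ^(1)=25; μ^(2)=40/3; μ^(3)=1/2; μ^(4)=-3; μ^(5)=-10; μ^(6)=-17

((0, 0, 0, 2, 0, 0); (0, 0, 0, 1, 1, 1); (0, 1, 1, 0, 0, 0); (0, 0, 1, 0, 0, 0); (0, 0, 0, 0, 0, 2); (4, 0, 0, 0, 0, 0))


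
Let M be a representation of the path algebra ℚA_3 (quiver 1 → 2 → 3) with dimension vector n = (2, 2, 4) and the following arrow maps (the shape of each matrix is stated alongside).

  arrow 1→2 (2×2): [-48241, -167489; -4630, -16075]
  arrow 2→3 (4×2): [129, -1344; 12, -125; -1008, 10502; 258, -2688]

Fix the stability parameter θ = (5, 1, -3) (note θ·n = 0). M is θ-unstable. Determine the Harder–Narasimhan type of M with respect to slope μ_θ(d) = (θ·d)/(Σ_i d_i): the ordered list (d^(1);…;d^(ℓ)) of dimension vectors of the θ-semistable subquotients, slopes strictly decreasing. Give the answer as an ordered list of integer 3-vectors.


Via rank(M_{q-1}∘⋯∘M_p): M ≅ I[1,3]^2, I[3,3]^2.
μ_θ-semistable layers: μ^(1)=1; μ^(2)=-3

((2, 2, 2); (0, 0, 2))


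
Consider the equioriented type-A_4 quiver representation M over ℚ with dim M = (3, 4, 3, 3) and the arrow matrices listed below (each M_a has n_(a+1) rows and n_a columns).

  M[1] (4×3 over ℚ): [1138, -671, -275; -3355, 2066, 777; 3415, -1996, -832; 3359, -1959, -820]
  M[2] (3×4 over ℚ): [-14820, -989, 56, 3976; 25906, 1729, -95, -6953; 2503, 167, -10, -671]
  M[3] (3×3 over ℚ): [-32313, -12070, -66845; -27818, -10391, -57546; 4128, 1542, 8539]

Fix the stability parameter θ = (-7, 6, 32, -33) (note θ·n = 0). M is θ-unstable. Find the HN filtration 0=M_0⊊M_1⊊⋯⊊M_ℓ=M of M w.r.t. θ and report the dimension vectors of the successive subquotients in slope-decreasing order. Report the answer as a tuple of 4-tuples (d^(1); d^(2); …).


Barcode: M ≅ I[1,2], I[1,4]^2, I[2,4]. HN layers by μ_θ (3 steps, strictly decreasing):
  μ^(1)=6; μ^(2)=5/3; μ^(3)=-7

((0, 1, 0, 0); (0, 3, 3, 3); (3, 0, 0, 0))


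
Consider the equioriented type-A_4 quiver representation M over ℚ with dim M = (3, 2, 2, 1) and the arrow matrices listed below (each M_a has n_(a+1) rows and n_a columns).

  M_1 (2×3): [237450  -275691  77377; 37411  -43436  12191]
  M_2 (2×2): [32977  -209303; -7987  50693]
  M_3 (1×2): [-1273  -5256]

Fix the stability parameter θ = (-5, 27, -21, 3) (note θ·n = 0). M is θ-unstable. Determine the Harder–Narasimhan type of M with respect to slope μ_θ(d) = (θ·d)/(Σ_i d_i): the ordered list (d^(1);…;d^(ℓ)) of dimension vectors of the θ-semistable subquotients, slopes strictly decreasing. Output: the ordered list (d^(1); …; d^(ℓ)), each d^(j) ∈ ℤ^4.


Barcode: M ≅ I[1,1], I[1,2], I[1,4], I[3,3]. HN layers by μ_θ (4 steps, strictly decreasing):
  μ^(1)=27; μ^(2)=3; μ^(3)=-5; μ^(4)=-21

((0, 1, 0, 0); (0, 1, 1, 1); (3, 0, 0, 0); (0, 0, 1, 0))


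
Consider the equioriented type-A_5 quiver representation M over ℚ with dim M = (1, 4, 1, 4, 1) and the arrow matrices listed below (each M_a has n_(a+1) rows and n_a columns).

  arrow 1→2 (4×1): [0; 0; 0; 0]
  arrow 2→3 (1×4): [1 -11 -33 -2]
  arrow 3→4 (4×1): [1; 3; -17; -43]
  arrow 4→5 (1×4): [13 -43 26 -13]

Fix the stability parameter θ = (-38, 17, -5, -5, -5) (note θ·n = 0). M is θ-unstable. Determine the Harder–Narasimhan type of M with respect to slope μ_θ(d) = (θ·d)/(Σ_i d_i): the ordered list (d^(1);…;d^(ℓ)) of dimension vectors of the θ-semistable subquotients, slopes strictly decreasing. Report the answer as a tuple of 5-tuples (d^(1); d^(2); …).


Via rank(M_{q-1}∘⋯∘M_p): M ≅ I[1,1], I[2,2]^3, I[2,5], I[4,4]^3.
μ_θ-semistable layers: μ^(1)=17; μ^(2)=1/2; μ^(3)=-5; μ^(4)=-38

((0, 3, 0, 0, 0); (0, 1, 1, 1, 1); (0, 0, 0, 3, 0); (1, 0, 0, 0, 0))


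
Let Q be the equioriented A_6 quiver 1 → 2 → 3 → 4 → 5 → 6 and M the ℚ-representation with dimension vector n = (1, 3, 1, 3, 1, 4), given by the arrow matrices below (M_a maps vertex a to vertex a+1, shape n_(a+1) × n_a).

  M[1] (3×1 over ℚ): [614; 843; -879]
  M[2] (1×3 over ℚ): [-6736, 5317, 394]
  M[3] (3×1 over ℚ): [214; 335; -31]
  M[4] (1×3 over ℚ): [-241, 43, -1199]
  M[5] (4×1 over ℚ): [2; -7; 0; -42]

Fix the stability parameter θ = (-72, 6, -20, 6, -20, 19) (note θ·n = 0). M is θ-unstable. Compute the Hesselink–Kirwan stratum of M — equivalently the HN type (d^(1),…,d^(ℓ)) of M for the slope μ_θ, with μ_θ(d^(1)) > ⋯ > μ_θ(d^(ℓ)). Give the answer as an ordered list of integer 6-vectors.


Via rank(M_{q-1}∘⋯∘M_p): M ≅ I[1,4], I[2,2]^2, I[4,4], I[4,6], I[6,6]^3.
μ_θ-semistable layers: μ^(1)=19; μ^(2)=6; μ^(3)=-7; μ^(4)=-72

((0, 0, 0, 0, 0, 4); (0, 2, 0, 2, 0, 0); (0, 1, 1, 1, 1, 0); (1, 0, 0, 0, 0, 0))


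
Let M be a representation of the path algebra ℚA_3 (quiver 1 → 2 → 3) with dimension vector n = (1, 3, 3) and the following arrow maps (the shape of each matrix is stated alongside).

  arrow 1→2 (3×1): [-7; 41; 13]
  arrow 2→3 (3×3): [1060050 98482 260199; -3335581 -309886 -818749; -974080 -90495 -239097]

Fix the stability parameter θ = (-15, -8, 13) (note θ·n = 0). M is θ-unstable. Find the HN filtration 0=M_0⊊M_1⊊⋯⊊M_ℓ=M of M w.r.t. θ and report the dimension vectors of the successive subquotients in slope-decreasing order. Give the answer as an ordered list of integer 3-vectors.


Barcode: M ≅ I[1,3], I[2,3]^2. HN layers by μ_θ (3 steps, strictly decreasing):
  μ^(1)=13; μ^(2)=-8; μ^(3)=-15

((0, 0, 3); (0, 3, 0); (1, 0, 0))


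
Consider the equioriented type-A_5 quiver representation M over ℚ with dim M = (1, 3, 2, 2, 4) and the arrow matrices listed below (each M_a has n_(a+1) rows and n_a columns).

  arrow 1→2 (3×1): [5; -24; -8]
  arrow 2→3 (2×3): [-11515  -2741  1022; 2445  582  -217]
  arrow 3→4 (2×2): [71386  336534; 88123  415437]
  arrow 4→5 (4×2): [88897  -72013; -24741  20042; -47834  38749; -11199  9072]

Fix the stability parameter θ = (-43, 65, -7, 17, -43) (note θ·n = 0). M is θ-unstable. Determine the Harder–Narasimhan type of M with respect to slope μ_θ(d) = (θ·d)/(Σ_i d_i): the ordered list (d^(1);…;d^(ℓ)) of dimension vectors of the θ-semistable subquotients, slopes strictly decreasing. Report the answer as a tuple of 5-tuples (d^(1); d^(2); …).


Barcode: M ≅ I[1,3], I[2,2], I[2,5], I[4,5], I[5,5]^2. HN layers by μ_θ (5 steps, strictly decreasing):
  μ^(1)=65; μ^(2)=29; μ^(3)=8; μ^(4)=-13; μ^(5)=-43

((0, 1, 0, 0, 0); (0, 1, 1, 0, 0); (0, 1, 1, 1, 1); (0, 0, 0, 1, 1); (1, 0, 0, 0, 2))


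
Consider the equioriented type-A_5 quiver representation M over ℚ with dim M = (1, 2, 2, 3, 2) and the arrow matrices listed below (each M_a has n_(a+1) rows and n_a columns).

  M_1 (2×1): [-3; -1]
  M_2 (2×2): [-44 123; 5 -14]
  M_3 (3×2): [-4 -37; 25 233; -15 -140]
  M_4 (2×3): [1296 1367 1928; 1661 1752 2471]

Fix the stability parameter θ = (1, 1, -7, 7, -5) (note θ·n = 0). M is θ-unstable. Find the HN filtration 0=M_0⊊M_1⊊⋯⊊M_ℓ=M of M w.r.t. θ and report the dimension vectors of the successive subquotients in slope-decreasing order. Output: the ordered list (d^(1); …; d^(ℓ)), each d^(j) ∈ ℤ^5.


Via rank(M_{q-1}∘⋯∘M_p): M ≅ I[1,4], I[2,5], I[4,5].
μ_θ-semistable layers: μ^(1)=7; μ^(2)=1; μ^(3)=-5/3; μ^(4)=-3

((0, 0, 0, 1, 0); (0, 0, 0, 2, 2); (1, 1, 1, 0, 0); (0, 1, 1, 0, 0))


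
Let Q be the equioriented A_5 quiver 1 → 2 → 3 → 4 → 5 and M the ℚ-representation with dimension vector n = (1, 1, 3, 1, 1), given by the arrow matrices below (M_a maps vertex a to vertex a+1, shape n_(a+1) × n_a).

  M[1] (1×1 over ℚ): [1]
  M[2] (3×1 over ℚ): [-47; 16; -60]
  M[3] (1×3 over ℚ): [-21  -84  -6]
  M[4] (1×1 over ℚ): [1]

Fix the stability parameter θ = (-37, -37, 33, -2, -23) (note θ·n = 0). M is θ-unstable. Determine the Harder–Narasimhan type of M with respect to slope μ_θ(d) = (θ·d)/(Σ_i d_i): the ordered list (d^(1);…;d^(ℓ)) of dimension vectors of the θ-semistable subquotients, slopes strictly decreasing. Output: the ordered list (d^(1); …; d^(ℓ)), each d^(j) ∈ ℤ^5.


Via rank(M_{q-1}∘⋯∘M_p): M ≅ I[1,5], I[3,3]^2.
μ_θ-semistable layers: μ^(1)=33; μ^(2)=8/3; μ^(3)=-37

((0, 0, 2, 0, 0); (0, 0, 1, 1, 1); (1, 1, 0, 0, 0))


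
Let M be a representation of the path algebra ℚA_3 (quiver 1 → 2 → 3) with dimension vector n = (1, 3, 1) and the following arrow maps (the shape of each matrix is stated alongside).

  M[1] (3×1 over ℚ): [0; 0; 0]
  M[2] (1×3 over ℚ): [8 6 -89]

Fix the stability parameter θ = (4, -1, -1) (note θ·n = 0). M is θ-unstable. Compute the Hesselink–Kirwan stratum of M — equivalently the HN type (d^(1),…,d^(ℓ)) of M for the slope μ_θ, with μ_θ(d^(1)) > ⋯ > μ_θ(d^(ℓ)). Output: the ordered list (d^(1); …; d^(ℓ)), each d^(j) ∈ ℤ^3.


Interval decomposition of M: I[1,1], I[2,2]^2, I[2,3].
HN type (ℓ=2): μ^(1)=4; μ^(2)=-1

((1, 0, 0); (0, 3, 1))


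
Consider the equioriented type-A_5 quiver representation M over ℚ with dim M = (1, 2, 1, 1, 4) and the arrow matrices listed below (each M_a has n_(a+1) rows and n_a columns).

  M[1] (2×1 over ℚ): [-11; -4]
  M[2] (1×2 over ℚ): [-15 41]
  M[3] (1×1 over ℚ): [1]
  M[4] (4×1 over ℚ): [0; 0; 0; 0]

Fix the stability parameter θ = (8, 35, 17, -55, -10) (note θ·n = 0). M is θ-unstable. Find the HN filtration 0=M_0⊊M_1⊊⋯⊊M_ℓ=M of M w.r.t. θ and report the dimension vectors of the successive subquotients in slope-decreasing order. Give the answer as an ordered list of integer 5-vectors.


Barcode: M ≅ I[1,4], I[2,2], I[5,5]^4. HN layers by μ_θ (3 steps, strictly decreasing):
  μ^(1)=35; μ^(2)=5/4; μ^(3)=-10

((0, 1, 0, 0, 0); (1, 1, 1, 1, 0); (0, 0, 0, 0, 4))


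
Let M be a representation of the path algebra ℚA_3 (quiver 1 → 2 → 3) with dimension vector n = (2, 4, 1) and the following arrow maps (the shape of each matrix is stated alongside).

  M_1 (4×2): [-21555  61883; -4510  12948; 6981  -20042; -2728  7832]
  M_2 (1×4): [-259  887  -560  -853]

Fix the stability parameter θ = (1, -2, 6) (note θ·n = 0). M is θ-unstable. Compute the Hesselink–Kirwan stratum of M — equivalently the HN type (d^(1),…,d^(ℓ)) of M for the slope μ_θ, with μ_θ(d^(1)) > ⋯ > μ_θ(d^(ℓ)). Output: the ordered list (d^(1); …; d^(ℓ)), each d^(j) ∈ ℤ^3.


Barcode: M ≅ I[1,2], I[1,3], I[2,2]^2. HN layers by μ_θ (3 steps, strictly decreasing):
  μ^(1)=6; μ^(2)=-1/2; μ^(3)=-2

((0, 0, 1); (2, 2, 0); (0, 2, 0))


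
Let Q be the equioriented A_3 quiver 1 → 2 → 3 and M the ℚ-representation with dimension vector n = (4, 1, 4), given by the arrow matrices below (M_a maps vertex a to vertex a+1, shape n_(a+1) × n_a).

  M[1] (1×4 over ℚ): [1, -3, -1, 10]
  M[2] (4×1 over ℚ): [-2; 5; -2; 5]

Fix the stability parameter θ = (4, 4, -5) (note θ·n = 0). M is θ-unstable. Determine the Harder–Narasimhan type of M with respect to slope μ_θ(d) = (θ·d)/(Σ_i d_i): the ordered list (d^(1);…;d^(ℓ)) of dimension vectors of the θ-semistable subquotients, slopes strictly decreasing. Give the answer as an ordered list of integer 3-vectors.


Via rank(M_{q-1}∘⋯∘M_p): M ≅ I[1,1]^3, I[1,3], I[3,3]^3.
μ_θ-semistable layers: μ^(1)=4; μ^(2)=1; μ^(3)=-5

((3, 0, 0); (1, 1, 1); (0, 0, 3))


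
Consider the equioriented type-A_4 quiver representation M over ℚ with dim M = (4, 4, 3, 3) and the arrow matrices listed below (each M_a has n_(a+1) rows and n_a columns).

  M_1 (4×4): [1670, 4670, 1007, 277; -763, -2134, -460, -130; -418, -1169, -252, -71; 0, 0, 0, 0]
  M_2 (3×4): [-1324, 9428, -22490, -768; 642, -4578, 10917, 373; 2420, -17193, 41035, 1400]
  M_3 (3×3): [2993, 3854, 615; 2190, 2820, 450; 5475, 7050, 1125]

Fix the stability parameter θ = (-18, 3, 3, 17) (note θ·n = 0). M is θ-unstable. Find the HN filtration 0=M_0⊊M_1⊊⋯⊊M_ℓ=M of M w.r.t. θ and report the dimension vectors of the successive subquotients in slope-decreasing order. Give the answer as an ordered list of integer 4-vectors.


Interval decomposition of M: I[1,1], I[1,3]^2, I[1,4], I[2,2], I[4,4]^2.
HN type (ℓ=3): μ^(1)=17; μ^(2)=3; μ^(3)=-18

((0, 0, 0, 3); (0, 4, 3, 0); (4, 0, 0, 0))


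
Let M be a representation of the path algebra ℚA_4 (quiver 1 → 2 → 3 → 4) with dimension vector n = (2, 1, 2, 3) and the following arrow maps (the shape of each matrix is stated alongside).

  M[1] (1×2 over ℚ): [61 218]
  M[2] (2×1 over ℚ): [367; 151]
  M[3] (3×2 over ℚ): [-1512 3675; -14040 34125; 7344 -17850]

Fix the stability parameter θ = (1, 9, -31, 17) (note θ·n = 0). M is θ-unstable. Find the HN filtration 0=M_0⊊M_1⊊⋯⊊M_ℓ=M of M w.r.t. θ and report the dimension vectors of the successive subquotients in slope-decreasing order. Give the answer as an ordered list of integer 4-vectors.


Via rank(M_{q-1}∘⋯∘M_p): M ≅ I[1,1], I[1,4], I[3,3], I[4,4]^2.
μ_θ-semistable layers: μ^(1)=17; μ^(2)=1; μ^(3)=-7; μ^(4)=-31

((0, 0, 0, 3); (1, 0, 0, 0); (1, 1, 1, 0); (0, 0, 1, 0))


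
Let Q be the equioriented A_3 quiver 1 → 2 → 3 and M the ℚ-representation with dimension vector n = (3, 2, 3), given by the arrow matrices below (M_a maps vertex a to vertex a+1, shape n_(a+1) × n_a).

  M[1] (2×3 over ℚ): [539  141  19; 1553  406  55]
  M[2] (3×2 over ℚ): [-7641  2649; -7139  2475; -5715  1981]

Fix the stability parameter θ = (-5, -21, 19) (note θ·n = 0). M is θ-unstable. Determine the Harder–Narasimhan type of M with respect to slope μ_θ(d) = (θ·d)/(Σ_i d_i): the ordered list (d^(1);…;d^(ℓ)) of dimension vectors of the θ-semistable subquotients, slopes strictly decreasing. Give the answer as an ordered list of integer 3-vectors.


Via rank(M_{q-1}∘⋯∘M_p): M ≅ I[1,1], I[1,3]^2, I[3,3].
μ_θ-semistable layers: μ^(1)=19; μ^(2)=-5; μ^(3)=-13

((0, 0, 3); (1, 0, 0); (2, 2, 0))


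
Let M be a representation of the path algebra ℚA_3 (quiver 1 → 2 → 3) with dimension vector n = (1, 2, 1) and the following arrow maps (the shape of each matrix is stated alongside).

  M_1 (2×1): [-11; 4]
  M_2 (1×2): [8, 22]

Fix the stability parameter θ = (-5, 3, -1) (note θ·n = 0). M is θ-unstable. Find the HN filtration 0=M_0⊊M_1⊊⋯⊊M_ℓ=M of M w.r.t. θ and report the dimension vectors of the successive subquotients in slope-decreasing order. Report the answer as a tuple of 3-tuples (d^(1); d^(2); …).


Via rank(M_{q-1}∘⋯∘M_p): M ≅ I[1,2], I[2,3].
μ_θ-semistable layers: μ^(1)=3; μ^(2)=1; μ^(3)=-5

((0, 1, 0); (0, 1, 1); (1, 0, 0))


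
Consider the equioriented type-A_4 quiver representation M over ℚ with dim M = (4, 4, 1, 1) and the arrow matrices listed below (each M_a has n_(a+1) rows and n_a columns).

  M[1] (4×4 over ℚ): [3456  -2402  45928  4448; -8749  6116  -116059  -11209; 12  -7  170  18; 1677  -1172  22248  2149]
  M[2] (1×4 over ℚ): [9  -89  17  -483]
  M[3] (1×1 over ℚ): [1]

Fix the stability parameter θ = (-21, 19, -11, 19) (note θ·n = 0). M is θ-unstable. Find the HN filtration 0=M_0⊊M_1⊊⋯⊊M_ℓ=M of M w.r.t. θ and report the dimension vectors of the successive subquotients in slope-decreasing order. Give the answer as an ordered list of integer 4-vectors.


Interval decomposition of M: I[1,2]^3, I[1,4].
HN type (ℓ=3): μ^(1)=19; μ^(2)=4; μ^(3)=-21

((0, 3, 0, 1); (0, 1, 1, 0); (4, 0, 0, 0))


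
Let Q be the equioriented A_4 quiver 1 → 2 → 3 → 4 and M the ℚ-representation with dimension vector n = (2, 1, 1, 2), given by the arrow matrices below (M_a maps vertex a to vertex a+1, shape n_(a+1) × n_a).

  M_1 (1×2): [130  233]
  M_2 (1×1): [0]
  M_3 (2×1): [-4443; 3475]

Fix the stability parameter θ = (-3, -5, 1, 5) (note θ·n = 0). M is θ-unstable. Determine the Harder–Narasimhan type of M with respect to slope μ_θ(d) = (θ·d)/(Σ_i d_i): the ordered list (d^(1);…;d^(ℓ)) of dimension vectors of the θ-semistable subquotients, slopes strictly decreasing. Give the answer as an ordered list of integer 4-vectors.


Interval decomposition of M: I[1,1], I[1,2], I[3,4], I[4,4].
HN type (ℓ=4): μ^(1)=5; μ^(2)=1; μ^(3)=-3; μ^(4)=-4

((0, 0, 0, 2); (0, 0, 1, 0); (1, 0, 0, 0); (1, 1, 0, 0))


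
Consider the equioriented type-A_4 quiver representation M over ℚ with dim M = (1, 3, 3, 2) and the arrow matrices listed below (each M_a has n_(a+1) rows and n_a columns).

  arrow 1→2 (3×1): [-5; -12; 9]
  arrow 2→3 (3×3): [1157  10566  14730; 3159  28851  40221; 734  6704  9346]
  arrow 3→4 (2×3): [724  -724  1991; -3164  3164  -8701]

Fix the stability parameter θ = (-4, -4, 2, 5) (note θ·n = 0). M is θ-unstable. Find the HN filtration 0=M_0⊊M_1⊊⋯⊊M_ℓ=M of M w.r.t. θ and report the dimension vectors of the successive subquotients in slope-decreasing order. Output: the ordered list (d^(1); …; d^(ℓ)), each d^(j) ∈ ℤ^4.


Interval decomposition of M: I[1,3], I[2,3], I[2,4], I[4,4].
HN type (ℓ=3): μ^(1)=5; μ^(2)=2; μ^(3)=-4

((0, 0, 0, 2); (0, 0, 3, 0); (1, 3, 0, 0))


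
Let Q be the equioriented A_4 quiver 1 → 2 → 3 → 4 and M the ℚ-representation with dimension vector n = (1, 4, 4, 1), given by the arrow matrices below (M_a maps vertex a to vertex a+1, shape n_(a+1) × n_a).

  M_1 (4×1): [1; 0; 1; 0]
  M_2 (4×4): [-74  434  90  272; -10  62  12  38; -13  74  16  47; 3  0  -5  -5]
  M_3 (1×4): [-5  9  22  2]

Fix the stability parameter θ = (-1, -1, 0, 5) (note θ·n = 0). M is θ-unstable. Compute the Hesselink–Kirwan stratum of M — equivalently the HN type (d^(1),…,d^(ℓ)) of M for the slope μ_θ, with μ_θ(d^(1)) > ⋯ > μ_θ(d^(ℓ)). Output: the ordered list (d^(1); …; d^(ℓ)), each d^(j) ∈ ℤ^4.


Interval decomposition of M: I[1,3], I[2,3]^2, I[2,4].
HN type (ℓ=3): μ^(1)=5; μ^(2)=0; μ^(3)=-1

((0, 0, 0, 1); (0, 0, 4, 0); (1, 4, 0, 0))


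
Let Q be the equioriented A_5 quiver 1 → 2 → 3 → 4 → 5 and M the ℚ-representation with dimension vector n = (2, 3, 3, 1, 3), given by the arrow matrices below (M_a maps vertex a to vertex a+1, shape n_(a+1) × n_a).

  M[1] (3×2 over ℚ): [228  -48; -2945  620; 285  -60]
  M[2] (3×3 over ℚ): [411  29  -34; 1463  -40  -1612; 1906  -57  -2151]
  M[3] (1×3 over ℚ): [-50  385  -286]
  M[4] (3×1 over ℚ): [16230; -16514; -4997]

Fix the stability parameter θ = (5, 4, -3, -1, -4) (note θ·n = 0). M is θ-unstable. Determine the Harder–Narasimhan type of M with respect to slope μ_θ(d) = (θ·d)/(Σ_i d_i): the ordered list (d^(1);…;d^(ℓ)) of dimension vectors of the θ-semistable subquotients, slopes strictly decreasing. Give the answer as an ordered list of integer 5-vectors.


Interval decomposition of M: I[1,1], I[1,5], I[2,3]^2, I[5,5]^2.
HN type (ℓ=4): μ^(1)=5; μ^(2)=1/2; μ^(3)=1/5; μ^(4)=-4

((1, 0, 0, 0, 0); (0, 2, 2, 0, 0); (1, 1, 1, 1, 1); (0, 0, 0, 0, 2))


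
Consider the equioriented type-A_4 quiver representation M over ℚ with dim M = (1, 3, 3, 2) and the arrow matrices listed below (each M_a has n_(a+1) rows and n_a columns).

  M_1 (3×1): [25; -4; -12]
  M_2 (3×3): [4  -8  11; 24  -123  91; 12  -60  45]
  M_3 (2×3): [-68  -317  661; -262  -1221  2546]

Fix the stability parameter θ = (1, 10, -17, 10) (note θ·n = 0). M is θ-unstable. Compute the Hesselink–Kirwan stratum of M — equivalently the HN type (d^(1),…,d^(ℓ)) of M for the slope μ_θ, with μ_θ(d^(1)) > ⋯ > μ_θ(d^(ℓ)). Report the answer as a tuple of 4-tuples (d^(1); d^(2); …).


Via rank(M_{q-1}∘⋯∘M_p): M ≅ I[1,2], I[2,4]^2, I[3,3].
μ_θ-semistable layers: μ^(1)=10; μ^(2)=1; μ^(3)=-7/2; μ^(4)=-17

((0, 1, 0, 2); (1, 0, 0, 0); (0, 2, 2, 0); (0, 0, 1, 0))


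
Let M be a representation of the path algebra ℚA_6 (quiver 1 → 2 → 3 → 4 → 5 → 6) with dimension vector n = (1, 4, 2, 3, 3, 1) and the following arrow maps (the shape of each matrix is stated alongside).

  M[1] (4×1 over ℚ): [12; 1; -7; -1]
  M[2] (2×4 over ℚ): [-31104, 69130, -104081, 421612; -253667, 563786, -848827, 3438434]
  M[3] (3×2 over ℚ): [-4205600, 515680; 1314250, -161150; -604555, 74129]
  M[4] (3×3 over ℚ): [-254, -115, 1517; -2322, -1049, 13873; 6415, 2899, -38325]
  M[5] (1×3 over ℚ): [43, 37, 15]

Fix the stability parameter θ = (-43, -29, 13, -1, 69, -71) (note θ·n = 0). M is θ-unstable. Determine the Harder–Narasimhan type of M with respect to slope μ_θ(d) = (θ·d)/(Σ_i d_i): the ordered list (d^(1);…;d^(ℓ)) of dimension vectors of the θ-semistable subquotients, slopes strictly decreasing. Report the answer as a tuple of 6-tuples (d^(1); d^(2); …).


Barcode: M ≅ I[1,6], I[2,2]^2, I[2,3], I[4,5]^2. HN layers by μ_θ (6 steps, strictly decreasing):
  μ^(1)=69; μ^(2)=13; μ^(3)=5/2; μ^(4)=-1; μ^(5)=-29; μ^(6)=-43

((0, 0, 0, 0, 2, 0); (0, 0, 1, 0, 0, 0); (0, 0, 1, 1, 1, 1); (0, 0, 0, 2, 0, 0); (0, 4, 0, 0, 0, 0); (1, 0, 0, 0, 0, 0))


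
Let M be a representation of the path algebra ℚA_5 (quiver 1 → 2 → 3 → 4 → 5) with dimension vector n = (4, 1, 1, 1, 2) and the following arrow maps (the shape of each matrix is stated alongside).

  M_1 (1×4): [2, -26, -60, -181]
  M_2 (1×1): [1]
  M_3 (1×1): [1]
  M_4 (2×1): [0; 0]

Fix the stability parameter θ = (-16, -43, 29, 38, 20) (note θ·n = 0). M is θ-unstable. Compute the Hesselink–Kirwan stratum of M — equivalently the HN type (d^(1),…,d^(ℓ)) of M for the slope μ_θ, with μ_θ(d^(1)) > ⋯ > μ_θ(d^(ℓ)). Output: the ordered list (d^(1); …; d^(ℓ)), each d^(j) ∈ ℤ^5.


Via rank(M_{q-1}∘⋯∘M_p): M ≅ I[1,1]^3, I[1,4], I[5,5]^2.
μ_θ-semistable layers: μ^(1)=38; μ^(2)=29; μ^(3)=20; μ^(4)=-16; μ^(5)=-59/2

((0, 0, 0, 1, 0); (0, 0, 1, 0, 0); (0, 0, 0, 0, 2); (3, 0, 0, 0, 0); (1, 1, 0, 0, 0))


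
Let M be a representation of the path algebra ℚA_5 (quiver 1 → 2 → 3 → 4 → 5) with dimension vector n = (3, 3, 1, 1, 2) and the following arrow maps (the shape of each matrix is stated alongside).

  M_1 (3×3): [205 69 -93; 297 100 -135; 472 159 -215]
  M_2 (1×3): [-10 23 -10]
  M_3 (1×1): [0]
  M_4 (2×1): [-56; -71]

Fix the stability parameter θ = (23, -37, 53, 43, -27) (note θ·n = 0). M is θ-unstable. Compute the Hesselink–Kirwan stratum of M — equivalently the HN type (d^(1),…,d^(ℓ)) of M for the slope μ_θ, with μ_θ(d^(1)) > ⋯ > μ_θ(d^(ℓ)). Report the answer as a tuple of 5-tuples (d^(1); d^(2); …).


Barcode: M ≅ I[1,2]^2, I[1,3], I[4,5], I[5,5]. HN layers by μ_θ (4 steps, strictly decreasing):
  μ^(1)=53; μ^(2)=8; μ^(3)=-7; μ^(4)=-27

((0, 0, 1, 0, 0); (0, 0, 0, 1, 1); (3, 3, 0, 0, 0); (0, 0, 0, 0, 1))


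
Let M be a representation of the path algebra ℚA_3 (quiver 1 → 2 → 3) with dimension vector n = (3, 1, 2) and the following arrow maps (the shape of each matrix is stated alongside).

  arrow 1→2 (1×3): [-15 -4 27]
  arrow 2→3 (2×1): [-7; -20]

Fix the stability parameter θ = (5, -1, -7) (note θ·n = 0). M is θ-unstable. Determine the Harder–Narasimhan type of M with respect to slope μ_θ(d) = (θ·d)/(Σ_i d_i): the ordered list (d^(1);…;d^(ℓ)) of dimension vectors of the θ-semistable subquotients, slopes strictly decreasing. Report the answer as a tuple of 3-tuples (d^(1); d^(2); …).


Via rank(M_{q-1}∘⋯∘M_p): M ≅ I[1,1]^2, I[1,3], I[3,3].
μ_θ-semistable layers: μ^(1)=5; μ^(2)=-1; μ^(3)=-7

((2, 0, 0); (1, 1, 1); (0, 0, 1))


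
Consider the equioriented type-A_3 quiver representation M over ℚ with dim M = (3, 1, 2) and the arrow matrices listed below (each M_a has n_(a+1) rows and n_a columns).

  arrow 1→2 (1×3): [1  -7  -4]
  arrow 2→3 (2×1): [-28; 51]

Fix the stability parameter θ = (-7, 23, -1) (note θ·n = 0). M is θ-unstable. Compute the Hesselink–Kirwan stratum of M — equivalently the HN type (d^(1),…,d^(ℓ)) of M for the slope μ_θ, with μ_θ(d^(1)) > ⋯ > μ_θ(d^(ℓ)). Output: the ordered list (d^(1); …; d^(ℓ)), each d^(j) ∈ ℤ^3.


Via rank(M_{q-1}∘⋯∘M_p): M ≅ I[1,1]^2, I[1,3], I[3,3].
μ_θ-semistable layers: μ^(1)=11; μ^(2)=-1; μ^(3)=-7

((0, 1, 1); (0, 0, 1); (3, 0, 0))


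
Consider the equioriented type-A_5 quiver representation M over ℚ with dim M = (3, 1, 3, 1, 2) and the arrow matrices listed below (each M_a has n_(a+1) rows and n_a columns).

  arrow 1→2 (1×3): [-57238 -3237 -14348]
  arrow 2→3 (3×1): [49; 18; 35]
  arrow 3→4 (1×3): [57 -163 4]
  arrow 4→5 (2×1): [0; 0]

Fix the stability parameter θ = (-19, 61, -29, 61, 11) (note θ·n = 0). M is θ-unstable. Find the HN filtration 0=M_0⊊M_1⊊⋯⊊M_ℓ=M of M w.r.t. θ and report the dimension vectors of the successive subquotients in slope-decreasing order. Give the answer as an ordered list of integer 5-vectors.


Interval decomposition of M: I[1,1]^2, I[1,4], I[3,3]^2, I[5,5]^2.
HN type (ℓ=5): μ^(1)=61; μ^(2)=16; μ^(3)=11; μ^(4)=-19; μ^(5)=-29

((0, 0, 0, 1, 0); (0, 1, 1, 0, 0); (0, 0, 0, 0, 2); (3, 0, 0, 0, 0); (0, 0, 2, 0, 0))


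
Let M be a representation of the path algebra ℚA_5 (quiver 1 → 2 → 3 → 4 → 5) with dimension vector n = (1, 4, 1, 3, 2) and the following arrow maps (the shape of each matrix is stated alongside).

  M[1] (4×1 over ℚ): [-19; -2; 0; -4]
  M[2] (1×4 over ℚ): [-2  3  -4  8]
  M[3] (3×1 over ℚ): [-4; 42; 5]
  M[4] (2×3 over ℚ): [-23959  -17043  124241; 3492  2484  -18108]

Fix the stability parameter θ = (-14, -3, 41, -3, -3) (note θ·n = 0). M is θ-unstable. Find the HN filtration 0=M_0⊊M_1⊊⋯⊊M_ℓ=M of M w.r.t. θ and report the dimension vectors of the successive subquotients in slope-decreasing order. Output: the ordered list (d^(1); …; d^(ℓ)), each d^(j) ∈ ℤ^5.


Interval decomposition of M: I[1,2], I[2,2]^2, I[2,5], I[4,4]^2, I[5,5].
HN type (ℓ=3): μ^(1)=35/3; μ^(2)=-3; μ^(3)=-14

((0, 0, 1, 1, 1); (0, 4, 0, 2, 1); (1, 0, 0, 0, 0))


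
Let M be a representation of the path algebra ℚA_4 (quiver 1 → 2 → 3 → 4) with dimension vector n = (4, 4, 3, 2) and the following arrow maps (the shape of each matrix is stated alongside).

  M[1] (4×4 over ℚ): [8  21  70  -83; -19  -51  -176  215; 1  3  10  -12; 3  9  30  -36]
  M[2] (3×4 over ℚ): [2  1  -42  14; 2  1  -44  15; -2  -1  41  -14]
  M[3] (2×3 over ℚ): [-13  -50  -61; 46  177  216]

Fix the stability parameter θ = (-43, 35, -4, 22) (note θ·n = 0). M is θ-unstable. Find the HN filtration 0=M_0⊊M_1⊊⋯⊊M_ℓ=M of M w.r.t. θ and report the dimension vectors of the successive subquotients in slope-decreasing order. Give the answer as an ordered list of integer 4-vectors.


Via rank(M_{q-1}∘⋯∘M_p): M ≅ I[1,1], I[1,2], I[1,4]^2, I[2,3].
μ_θ-semistable layers: μ^(1)=35; μ^(2)=22; μ^(3)=31/2; μ^(4)=-43

((0, 1, 0, 0); (0, 0, 0, 2); (0, 3, 3, 0); (4, 0, 0, 0))


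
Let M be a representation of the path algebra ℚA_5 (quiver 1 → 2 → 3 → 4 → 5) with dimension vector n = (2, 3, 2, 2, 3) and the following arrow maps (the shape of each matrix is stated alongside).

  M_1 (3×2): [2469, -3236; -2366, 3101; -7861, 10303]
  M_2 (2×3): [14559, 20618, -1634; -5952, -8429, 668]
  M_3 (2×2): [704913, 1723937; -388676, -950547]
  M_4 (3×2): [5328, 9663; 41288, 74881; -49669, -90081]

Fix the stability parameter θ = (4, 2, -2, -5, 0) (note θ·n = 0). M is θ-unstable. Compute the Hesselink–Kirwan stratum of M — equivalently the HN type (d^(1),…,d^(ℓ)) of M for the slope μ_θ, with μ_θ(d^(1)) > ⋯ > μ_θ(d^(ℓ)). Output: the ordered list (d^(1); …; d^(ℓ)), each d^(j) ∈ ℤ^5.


Interval decomposition of M: I[1,5]^2, I[2,2], I[5,5].
HN type (ℓ=3): μ^(1)=2; μ^(2)=0; μ^(3)=-1/4

((0, 1, 0, 0, 0); (0, 0, 0, 0, 3); (2, 2, 2, 2, 0))


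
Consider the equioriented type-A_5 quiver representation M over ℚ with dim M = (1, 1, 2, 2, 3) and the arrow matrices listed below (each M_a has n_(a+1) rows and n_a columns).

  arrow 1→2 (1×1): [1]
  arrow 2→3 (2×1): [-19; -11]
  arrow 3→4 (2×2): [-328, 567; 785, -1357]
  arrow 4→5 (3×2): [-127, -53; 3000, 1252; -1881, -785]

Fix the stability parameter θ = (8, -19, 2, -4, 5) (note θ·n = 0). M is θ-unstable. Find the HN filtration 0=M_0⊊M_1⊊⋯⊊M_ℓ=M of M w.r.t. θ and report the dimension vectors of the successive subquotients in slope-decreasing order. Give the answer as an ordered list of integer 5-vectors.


Interval decomposition of M: I[1,5], I[3,5], I[5,5].
HN type (ℓ=3): μ^(1)=5; μ^(2)=-1; μ^(3)=-11/2

((0, 0, 0, 0, 3); (0, 0, 2, 2, 0); (1, 1, 0, 0, 0))


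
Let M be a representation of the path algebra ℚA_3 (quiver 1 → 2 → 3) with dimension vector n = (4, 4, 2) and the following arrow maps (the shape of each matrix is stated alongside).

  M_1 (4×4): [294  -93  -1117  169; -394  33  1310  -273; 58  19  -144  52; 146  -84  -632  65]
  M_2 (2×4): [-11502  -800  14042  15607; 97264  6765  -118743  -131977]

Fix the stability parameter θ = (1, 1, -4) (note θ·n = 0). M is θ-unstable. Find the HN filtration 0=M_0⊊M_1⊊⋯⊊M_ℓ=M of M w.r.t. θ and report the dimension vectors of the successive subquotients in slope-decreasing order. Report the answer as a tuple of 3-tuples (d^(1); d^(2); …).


Barcode: M ≅ I[1,2]^2, I[1,3]^2. HN layers by μ_θ (2 steps, strictly decreasing):
  μ^(1)=1; μ^(2)=-2/3

((2, 2, 0); (2, 2, 2))


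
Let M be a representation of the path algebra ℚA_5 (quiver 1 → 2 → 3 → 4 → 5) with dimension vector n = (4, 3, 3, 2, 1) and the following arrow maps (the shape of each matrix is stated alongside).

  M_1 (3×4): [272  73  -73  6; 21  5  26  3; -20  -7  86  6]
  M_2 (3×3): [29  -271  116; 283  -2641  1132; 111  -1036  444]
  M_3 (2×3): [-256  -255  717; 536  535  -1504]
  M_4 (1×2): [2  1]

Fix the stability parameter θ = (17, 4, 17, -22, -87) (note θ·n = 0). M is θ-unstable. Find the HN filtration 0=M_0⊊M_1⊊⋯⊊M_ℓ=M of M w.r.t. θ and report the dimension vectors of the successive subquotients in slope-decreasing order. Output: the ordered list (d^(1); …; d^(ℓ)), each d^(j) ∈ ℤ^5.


Via rank(M_{q-1}∘⋯∘M_p): M ≅ I[1,1], I[1,2], I[1,4], I[1,5], I[3,3].
μ_θ-semistable layers: μ^(1)=17; μ^(2)=21/2; μ^(3)=4; μ^(4)=-71/5

((1, 0, 1, 0, 0); (1, 1, 0, 0, 0); (1, 1, 1, 1, 0); (1, 1, 1, 1, 1))


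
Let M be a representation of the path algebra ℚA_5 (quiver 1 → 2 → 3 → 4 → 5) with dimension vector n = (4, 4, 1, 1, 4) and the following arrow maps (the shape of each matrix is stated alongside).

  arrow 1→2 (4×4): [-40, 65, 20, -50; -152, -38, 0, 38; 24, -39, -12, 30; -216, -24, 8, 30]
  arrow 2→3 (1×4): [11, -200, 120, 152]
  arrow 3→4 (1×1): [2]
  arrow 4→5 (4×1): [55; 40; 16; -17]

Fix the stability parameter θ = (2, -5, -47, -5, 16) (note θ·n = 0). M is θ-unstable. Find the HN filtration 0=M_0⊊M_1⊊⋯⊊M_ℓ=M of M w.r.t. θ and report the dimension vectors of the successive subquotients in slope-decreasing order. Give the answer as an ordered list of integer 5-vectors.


Via rank(M_{q-1}∘⋯∘M_p): M ≅ I[1,1]^2, I[1,2], I[1,5], I[2,2]^2, I[5,5]^3.
μ_θ-semistable layers: μ^(1)=16; μ^(2)=2; μ^(3)=-3/2; μ^(4)=-5; μ^(5)=-50/3

((0, 0, 0, 0, 4); (2, 0, 0, 0, 0); (1, 1, 0, 0, 0); (0, 2, 0, 1, 0); (1, 1, 1, 0, 0))


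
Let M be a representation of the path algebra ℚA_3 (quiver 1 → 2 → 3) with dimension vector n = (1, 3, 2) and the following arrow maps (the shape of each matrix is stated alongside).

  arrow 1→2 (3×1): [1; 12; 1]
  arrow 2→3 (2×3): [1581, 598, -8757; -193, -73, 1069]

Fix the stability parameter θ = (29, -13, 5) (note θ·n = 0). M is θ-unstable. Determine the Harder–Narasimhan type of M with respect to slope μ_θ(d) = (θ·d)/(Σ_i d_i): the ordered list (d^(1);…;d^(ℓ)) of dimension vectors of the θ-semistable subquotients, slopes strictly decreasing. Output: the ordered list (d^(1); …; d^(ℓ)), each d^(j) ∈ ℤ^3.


Interval decomposition of M: I[1,2], I[2,3]^2.
HN type (ℓ=3): μ^(1)=8; μ^(2)=5; μ^(3)=-13

((1, 1, 0); (0, 0, 2); (0, 2, 0))


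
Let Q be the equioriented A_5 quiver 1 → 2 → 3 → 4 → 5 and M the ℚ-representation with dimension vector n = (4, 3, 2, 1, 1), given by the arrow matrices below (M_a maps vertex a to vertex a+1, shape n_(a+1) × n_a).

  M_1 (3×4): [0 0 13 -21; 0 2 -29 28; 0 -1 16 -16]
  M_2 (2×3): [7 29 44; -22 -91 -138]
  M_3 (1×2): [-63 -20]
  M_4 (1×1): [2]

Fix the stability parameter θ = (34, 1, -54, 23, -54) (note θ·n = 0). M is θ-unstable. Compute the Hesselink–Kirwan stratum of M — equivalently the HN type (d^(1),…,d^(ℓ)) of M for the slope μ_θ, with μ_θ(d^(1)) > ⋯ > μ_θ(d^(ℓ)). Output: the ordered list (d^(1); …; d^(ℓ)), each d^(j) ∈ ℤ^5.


Via rank(M_{q-1}∘⋯∘M_p): M ≅ I[1,1], I[1,2], I[1,3], I[1,5].
μ_θ-semistable layers: μ^(1)=34; μ^(2)=35/2; μ^(3)=-19/3; μ^(4)=-10

((1, 0, 0, 0, 0); (1, 1, 0, 0, 0); (1, 1, 1, 0, 0); (1, 1, 1, 1, 1))


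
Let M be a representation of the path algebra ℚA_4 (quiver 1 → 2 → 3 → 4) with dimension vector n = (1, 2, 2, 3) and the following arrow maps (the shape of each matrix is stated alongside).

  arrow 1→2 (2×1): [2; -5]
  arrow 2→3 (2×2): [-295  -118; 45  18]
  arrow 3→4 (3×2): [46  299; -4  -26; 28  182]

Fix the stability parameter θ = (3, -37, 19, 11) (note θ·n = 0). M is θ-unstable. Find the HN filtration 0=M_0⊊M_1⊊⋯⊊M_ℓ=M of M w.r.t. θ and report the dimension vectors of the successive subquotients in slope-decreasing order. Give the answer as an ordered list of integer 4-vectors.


Via rank(M_{q-1}∘⋯∘M_p): M ≅ I[1,2], I[2,4], I[3,3], I[4,4]^2.
μ_θ-semistable layers: μ^(1)=19; μ^(2)=15; μ^(3)=11; μ^(4)=-17; μ^(5)=-37

((0, 0, 1, 0); (0, 0, 1, 1); (0, 0, 0, 2); (1, 1, 0, 0); (0, 1, 0, 0))


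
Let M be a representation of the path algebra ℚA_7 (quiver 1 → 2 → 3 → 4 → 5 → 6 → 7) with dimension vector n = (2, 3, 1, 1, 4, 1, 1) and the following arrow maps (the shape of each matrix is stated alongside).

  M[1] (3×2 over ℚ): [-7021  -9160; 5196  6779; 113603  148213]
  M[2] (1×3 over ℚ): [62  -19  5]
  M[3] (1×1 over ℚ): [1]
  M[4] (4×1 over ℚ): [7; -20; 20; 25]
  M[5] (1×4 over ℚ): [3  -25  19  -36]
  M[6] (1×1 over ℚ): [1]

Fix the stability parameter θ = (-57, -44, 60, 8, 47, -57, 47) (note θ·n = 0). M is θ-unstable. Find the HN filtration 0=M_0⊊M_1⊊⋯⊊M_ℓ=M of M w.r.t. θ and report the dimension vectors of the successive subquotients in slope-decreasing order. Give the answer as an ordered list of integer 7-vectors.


Via rank(M_{q-1}∘⋯∘M_p): M ≅ I[1,2], I[1,7], I[2,2], I[5,5]^3.
μ_θ-semistable layers: μ^(1)=47; μ^(2)=29/2; μ^(3)=-44; μ^(4)=-57

((0, 0, 0, 0, 3, 0, 1); (0, 0, 1, 1, 1, 1, 0); (0, 3, 0, 0, 0, 0, 0); (2, 0, 0, 0, 0, 0, 0))


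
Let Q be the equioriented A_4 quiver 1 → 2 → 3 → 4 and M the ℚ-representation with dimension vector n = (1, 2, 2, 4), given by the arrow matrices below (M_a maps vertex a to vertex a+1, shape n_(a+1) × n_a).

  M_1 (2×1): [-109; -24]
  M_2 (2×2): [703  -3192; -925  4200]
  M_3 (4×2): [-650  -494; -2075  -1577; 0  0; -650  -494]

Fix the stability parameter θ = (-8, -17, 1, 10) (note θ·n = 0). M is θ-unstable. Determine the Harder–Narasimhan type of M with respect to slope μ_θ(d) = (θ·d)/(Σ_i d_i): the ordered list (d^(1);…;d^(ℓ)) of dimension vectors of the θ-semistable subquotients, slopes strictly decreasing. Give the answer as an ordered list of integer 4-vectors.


Via rank(M_{q-1}∘⋯∘M_p): M ≅ I[1,3], I[2,2], I[3,4], I[4,4]^3.
μ_θ-semistable layers: μ^(1)=10; μ^(2)=1; μ^(3)=-25/2; μ^(4)=-17

((0, 0, 0, 4); (0, 0, 2, 0); (1, 1, 0, 0); (0, 1, 0, 0))


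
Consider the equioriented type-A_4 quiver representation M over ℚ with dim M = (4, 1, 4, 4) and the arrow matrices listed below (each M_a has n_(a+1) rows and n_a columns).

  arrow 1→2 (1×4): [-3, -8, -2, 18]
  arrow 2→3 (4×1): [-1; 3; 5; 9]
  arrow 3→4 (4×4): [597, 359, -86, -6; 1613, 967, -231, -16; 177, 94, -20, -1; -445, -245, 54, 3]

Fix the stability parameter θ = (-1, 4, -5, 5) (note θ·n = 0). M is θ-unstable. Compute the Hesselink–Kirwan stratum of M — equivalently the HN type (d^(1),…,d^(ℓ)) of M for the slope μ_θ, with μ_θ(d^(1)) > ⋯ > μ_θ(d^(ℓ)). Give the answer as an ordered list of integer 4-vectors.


Interval decomposition of M: I[1,1]^3, I[1,4], I[3,4]^3.
HN type (ℓ=4): μ^(1)=5; μ^(2)=-1/2; μ^(3)=-1; μ^(4)=-5

((0, 0, 0, 4); (0, 1, 1, 0); (4, 0, 0, 0); (0, 0, 3, 0))


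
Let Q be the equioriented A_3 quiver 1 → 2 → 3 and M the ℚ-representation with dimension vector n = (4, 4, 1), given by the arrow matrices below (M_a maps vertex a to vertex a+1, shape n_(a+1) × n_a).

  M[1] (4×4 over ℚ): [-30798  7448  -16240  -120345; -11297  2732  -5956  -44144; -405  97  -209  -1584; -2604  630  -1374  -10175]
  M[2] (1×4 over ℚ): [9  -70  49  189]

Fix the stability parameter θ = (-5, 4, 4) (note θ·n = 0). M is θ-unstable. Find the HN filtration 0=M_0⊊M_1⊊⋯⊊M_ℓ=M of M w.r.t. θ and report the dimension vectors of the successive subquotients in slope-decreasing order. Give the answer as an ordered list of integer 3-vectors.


Interval decomposition of M: I[1,1], I[1,2]^2, I[1,3], I[2,2].
HN type (ℓ=2): μ^(1)=4; μ^(2)=-5

((0, 4, 1); (4, 0, 0))


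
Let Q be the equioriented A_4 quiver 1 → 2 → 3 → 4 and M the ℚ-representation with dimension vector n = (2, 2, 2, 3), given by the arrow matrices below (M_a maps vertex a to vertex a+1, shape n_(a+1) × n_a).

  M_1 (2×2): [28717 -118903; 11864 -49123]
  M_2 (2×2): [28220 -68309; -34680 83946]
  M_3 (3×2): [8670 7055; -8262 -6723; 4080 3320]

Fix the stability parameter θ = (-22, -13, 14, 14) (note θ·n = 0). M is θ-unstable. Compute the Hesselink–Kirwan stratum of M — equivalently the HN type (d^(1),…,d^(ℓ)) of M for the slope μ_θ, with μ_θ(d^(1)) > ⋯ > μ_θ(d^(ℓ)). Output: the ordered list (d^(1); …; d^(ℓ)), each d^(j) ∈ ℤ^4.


Barcode: M ≅ I[1,2], I[1,3], I[3,4], I[4,4]^2. HN layers by μ_θ (3 steps, strictly decreasing):
  μ^(1)=14; μ^(2)=-13; μ^(3)=-22

((0, 0, 2, 3); (0, 2, 0, 0); (2, 0, 0, 0))


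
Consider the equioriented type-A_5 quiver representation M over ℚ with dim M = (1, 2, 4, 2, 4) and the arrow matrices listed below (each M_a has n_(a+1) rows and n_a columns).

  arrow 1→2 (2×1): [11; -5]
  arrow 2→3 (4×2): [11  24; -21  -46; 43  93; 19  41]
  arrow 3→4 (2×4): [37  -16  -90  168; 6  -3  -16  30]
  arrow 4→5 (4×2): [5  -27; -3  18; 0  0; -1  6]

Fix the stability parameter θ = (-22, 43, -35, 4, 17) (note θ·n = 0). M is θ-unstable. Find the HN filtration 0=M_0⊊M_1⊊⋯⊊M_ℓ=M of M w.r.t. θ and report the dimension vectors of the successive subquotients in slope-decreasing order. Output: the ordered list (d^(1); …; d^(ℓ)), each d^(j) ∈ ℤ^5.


Via rank(M_{q-1}∘⋯∘M_p): M ≅ I[1,5], I[2,5], I[3,3]^2, I[5,5]^2.
μ_θ-semistable layers: μ^(1)=17; μ^(2)=4; μ^(3)=-22; μ^(4)=-35

((0, 0, 0, 0, 4); (0, 2, 2, 2, 0); (1, 0, 0, 0, 0); (0, 0, 2, 0, 0))
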